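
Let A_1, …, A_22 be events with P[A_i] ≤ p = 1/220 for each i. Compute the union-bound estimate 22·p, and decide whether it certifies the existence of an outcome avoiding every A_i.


Union bound: P[∪_{i=1}^{22} A_i] ≤ Σ_i P[A_i] ≤ 22·p = 22·(1/220) = 1/10.
Numerically: 1/10 ≈ 0.100000.
Is 1/10 < 1? YES.
Since P[∪ A_i] ≤ 1/10 < 1, the complement has P[∩ A_i^c] ≥ 1 − 1/10 = 9/10 > 0, so some outcome avoids every A_i.

22·p = 1/10 ≈ 0.100000; existence CERTIFIED by the union bound.


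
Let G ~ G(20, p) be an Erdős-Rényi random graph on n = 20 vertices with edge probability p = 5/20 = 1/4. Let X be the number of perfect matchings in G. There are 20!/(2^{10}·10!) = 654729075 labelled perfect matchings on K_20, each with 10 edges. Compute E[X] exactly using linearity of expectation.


K_20 has 20!/(2^{10}·10!) = 654729075 labelled perfect matchings.
For each such perfect matching H, let X_H = 1 if all 10 edges of H are present in G. Then P[X_H = 1] = p^{10} = (1/4)^{10} = 1/1048576.
By linearity: E[X] = Σ_H E[X_H] = 654729075 · p^{10} = 654729075 · 1/1048576 = 654729075/1048576.
Numerically: E[X] ≈ 624.398.

E[X] = 654729075 · (1/4)^{10} = 654729075/1048576 ≈ 624.398.


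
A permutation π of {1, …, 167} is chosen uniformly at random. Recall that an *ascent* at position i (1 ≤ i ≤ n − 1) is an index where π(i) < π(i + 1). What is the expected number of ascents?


Write X = Σ X_I over i = 1, …, 166, with X_I the indicator of one ascent.
There are 166 indicators.
For each fixed i, the pair (π(i), π(i+1)) is a uniformly random ordered pair of distinct values from {1, …, 167}; by symmetry P[π(i) < π(i+1)] = 1/2.
By linearity: E[X] = 166 · (1/2) = (167 − 1) · (1/2) = 83 ≈ 83.000000.

E[X] = 83 = 83.000000.


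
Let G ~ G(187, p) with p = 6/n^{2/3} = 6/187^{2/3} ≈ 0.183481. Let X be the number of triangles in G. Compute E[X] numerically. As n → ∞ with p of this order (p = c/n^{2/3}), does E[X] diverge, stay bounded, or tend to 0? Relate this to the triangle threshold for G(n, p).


Number of potential triangles: C(187, 3) = 1072445.
Each occurs with probability p³ ≈ (0.183481)³ ≈ 6.17689954e-03.
By linearity: E[X] = C(187, 3)·p³ ≈ 1072445 · 6.17689954e-03 ≈ 6624.385027.
Since α = 2/3 < 1, p = c/n^{2/3} ≫ 1/n is above the triangle threshold p ~ 1/n. Asymptotically E[X] ~ (c³/6)·n^{3(1−α)} = (6³/6)·n^{1} → ∞; triangles are abundant w.h.p.

E[X] ≈ 6624.385027; in regime p = Θ(1/n^{2/3}) E[X] diverges (above the triangle threshold p ~ 1/n).


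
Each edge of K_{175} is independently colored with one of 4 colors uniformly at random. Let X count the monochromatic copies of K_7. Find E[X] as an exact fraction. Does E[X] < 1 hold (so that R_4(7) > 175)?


E[X] = C(175, 7) · 4^{1 − 21} = 883208107275 · 4^{−20} = 883208107275/1099511627776.
As a reduced fraction: E[X] = 883208107275/1099511627776 ≈ 0.8032731.
Is E[X] < 1? YES.
Since E[X] < 1, there exists a 4-coloring of K_{175} with no monochromatic K_7; hence R_4(7) > 175.

E[X] = 883208107275/1099511627776 ≈ 0.8032731; E[X] < 1, so R_4(7) > 175.


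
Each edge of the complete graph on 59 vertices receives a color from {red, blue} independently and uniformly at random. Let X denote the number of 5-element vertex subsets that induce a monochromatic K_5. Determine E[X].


Let X = Σ_S X_S over the C(59, 5) = 5006386 subsets S of size 5, where X_S = 1 if the K_5 on S is monochromatic.
For a fixed S, the K_5 on S has C(5, 2) = 10 edges. P[all 10 edges red] = (1/2)^10, and likewise for blue, so P[monochromatic] = 2·(1/2)^10 = 2^{1 − 10} = 1/512.
Summing: E[X] = C(59, 5) · 2^{1 − 10} = 5006386 · 1/512 = 2503193/256.
Numerically: E[X] ≈ 9778.09766.

E[X] = C(59,5)·2^(1−C(5,2)) = 2503193/256 ≈ 9778.09766.


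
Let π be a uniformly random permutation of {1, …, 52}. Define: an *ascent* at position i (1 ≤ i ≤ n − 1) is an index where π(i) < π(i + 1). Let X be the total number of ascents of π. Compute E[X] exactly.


Write X = Σ X_I over i = 1, …, 51, with X_I the indicator of one ascent.
There are 51 indicators.
For each fixed i, the pair (π(i), π(i+1)) is a uniformly random ordered pair of distinct values from {1, …, 52}; by symmetry P[π(i) < π(i+1)] = 1/2.
By linearity: E[X] = 51 · (1/2) = (52 − 1) · (1/2) = 51/2 ≈ 25.500000.

E[X] = 51/2 = 25.500000.


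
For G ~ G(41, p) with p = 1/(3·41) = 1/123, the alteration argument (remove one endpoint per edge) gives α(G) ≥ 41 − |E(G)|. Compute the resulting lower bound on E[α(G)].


E[|E(G)|] = C(41, 2)·p = 820 · (1/123) = 20/3.
E[α(G)] ≥ n − E[|E(G)|] = 41 − 20/3 = 103/3.
Numerically: ≈ 34.333.
(This is only a lower bound; the true E[α(G)] may be larger.)

E[α(G)] ≥ 103/3 ≈ 34.333.


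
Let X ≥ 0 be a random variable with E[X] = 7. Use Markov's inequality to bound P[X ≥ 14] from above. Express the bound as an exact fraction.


μ = E[X] = 7, a = 14.
Markov: P[X ≥ 14] ≤ μ/a = (7)/14 = 1/2.
Numerically: ≈ 0.50000.
(Since a = 14 > μ = 7.00000, the bound 1/2 is < 1 and informative.)

P[X ≥ 14] ≤ 1/2 ≈ 0.50000.


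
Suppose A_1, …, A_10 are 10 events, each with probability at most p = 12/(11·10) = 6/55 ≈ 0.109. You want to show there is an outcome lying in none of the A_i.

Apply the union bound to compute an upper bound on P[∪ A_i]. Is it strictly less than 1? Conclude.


Union bound: P[∪_{i=1}^{10} A_i] ≤ Σ_i P[A_i] ≤ 10·p = 10·(6/55) = 12/11.
Numerically: 12/11 ≈ 1.091.
Is 12/11 < 1? NO.
Since the bound 12/11 is ≥ 1, the union bound is uninformative here; it does NOT by itself certify existence.

10·p = 12/11 ≈ 1.091; existence NOT certified by the union bound.


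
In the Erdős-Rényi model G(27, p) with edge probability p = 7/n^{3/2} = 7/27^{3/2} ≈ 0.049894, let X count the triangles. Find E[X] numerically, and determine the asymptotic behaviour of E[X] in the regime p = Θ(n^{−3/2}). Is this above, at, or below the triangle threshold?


Number of potential triangles: C(27, 3) = 2925.
Each occurs with probability p³ ≈ (0.049894)³ ≈ 1.2421018e-04.
By linearity: E[X] = C(27, 3)·p³ ≈ 2925 · 1.2421018e-04 ≈ 0.36331.
Since α = 3/2 > 1, p = c/n^{3/2} = o(1/n) is below the triangle threshold p ~ 1/n. Asymptotically E[X] ~ (c³/6)·n^{3(1−α)} = (7³/6)·n^{-1.5} → 0, so by Markov's inequality G has no triangles w.h.p.

E[X] ≈ 0.36331; in regime p = Θ(1/n^{3/2}) E[X] tends to 0 (below the triangle threshold p ~ 1/n).


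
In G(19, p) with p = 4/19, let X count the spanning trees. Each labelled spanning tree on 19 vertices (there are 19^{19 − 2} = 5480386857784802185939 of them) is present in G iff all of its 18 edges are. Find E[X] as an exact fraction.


K_19 has 19^{19 − 2} = 5480386857784802185939 labelled spanning trees.
For each such spanning tree H, let X_H = 1 if all 18 edges of H are present in G. Then P[X_H = 1] = p^{18} = (4/19)^{18} = 68719476736/104127350297911241532841.
Summing the indicators: E[X] = Σ_H E[X_H] = 5480386857784802185939 · p^{18} = 5480386857784802185939 · 68719476736/104127350297911241532841 = 68719476736/19.
Numerically: E[X] ≈ 3.61681e+09.

E[X] = 5480386857784802185939 · (4/19)^{18} = 68719476736/19 ≈ 3.61681e+09.


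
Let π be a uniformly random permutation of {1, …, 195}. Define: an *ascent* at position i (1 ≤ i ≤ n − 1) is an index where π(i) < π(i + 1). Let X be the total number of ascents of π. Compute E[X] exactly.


Write X = Σ X_I over i = 1, …, 194, with X_I the indicator of one ascent.
There are 194 indicators.
For each fixed i, the pair (π(i), π(i+1)) is a uniformly random ordered pair of distinct values from {1, …, 195}; by symmetry P[π(i) < π(i+1)] = 1/2.
By linearity: E[X] = 194 · (1/2) = (195 − 1) · (1/2) = 97 ≈ 97.00000.

E[X] = 97 = 97.00000.


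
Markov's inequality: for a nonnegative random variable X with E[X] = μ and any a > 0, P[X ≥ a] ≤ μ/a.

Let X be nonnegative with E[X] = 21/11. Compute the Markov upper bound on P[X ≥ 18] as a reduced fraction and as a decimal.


μ = E[X] = 21/11, a = 18.
Markov: P[X ≥ 18] ≤ μ/a = (21/11)/18 = 7/66.
Numerically: ≈ 0.10606.
(Since a = 18 > μ = 1.90909, the bound 7/66 is < 1 and informative.)

P[X ≥ 18] ≤ 7/66 ≈ 0.10606.


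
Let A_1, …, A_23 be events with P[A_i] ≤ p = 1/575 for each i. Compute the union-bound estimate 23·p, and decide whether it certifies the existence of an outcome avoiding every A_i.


Union bound: P[∪_{i=1}^{23} A_i] ≤ Σ_i P[A_i] ≤ 23·p = 23·(1/575) = 1/25.
Numerically: 1/25 ≈ 0.0400.
Is 1/25 < 1? YES.
Since P[∪ A_i] ≤ 1/25 < 1, the complement has P[∩ A_i^c] ≥ 1 − 1/25 = 24/25 > 0, so some outcome avoids every A_i.

23·p = 1/25 ≈ 0.0400; existence CERTIFIED by the union bound.


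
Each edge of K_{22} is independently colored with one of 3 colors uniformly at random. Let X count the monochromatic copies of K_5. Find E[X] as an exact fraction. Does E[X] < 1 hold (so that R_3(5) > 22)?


E[X] = C(22, 5) · 3^{1 − 10} = 26334 · 3^{−9} = 26334/19683.
As a reduced fraction: E[X] = 2926/2187 ≈ 1.3379058.
Is E[X] < 1? NO.
Since E[X] ≥ 1, the first-moment bound is inconclusive at n = 22; it does NOT by itself certify R_3(5) > 22.

E[X] = 2926/2187 ≈ 1.3379058; E[X] ≥ 1; first-moment method inconclusive here.


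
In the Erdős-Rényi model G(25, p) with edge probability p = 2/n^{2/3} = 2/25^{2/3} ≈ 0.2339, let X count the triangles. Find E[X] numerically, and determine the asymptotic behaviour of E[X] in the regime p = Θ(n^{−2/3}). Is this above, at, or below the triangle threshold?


Number of potential triangles: C(25, 3) = 2300.
Each occurs with probability p³ ≈ (0.2339)³ ≈ 1.280000e-02.
By linearity: E[X] = C(25, 3)·p³ ≈ 2300 · 1.280000e-02 ≈ 29.4400.
Since α = 2/3 < 1, p = c/n^{2/3} ≫ 1/n is above the triangle threshold p ~ 1/n. Asymptotically E[X] ~ (c³/6)·n^{3(1−α)} = (2³/6)·n^{1} → ∞; triangles are abundant w.h.p.

E[X] ≈ 29.4400; in regime p = Θ(1/n^{2/3}) E[X] diverges (above the triangle threshold p ~ 1/n).


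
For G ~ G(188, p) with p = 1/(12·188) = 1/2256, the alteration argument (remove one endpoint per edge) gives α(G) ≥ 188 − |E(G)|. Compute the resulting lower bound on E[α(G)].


E[|E(G)|] = C(188, 2)·p = 17578 · (1/2256) = 187/24.
E[α(G)] ≥ n − E[|E(G)|] = 188 − 187/24 = 4325/24.
Numerically: ≈ 180.208333.
(This is only a lower bound; the true E[α(G)] may be larger.)

E[α(G)] ≥ 4325/24 ≈ 180.208333.


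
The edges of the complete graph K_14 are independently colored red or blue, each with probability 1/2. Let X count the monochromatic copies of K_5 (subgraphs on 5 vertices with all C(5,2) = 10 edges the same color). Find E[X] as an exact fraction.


Let X = Σ_S X_S over the C(14, 5) = 2002 subsets S of size 5, where X_S = 1 if the K_5 on S is monochromatic.
For a fixed S, the K_5 on S has C(5, 2) = 10 edges. P[all 10 edges red] = (1/2)^10, and likewise for blue, so P[monochromatic] = 2·(1/2)^10 = 2^{1 − 10} = 1/512.
By linearity of expectation: E[X] = C(14, 5) · 2^{1 − 10} = 2002 · 1/512 = 1001/256.
Numerically: E[X] ≈ 3.91016.

E[X] = C(14,5)·2^(1−C(5,2)) = 1001/256 ≈ 3.91016.


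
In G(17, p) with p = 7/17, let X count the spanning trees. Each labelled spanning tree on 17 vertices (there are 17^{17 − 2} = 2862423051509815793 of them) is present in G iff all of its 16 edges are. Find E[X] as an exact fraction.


K_17 has 17^{17 − 2} = 2862423051509815793 labelled spanning trees.
For each such spanning tree H, let X_H = 1 if all 16 edges of H are present in G. Then P[X_H = 1] = p^{16} = (7/17)^{16} = 33232930569601/48661191875666868481.
By linearity: E[X] = Σ_H E[X_H] = 2862423051509815793 · p^{16} = 2862423051509815793 · 33232930569601/48661191875666868481 = 33232930569601/17.
Numerically: E[X] ≈ 1.95488e+12.

E[X] = 2862423051509815793 · (7/17)^{16} = 33232930569601/17 ≈ 1.95488e+12.


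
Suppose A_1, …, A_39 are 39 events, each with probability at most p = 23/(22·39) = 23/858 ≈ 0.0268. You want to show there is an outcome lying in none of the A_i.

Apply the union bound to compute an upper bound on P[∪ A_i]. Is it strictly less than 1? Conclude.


Union bound: P[∪_{i=1}^{39} A_i] ≤ Σ_i P[A_i] ≤ 39·p = 39·(23/858) = 23/22.
Numerically: 23/22 ≈ 1.0455.
Is 23/22 < 1? NO.
Since the bound 23/22 is ≥ 1, the union bound is uninformative here; it does NOT by itself certify existence.

39·p = 23/22 ≈ 1.0455; existence NOT certified by the union bound.


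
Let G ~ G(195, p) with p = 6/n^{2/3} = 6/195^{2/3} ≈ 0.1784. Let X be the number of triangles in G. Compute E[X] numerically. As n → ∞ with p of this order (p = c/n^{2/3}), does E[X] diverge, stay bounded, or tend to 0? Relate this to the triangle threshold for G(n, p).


Number of potential triangles: C(195, 3) = 1216865.
Each occurs with probability p³ ≈ (0.1784)³ ≈ 5.680473e-03.
By linearity: E[X] = C(195, 3)·p³ ≈ 1216865 · 5.680473e-03 ≈ 6912.3692.
Since α = 2/3 < 1, p = c/n^{2/3} ≫ 1/n is above the triangle threshold p ~ 1/n. Asymptotically E[X] ~ (c³/6)·n^{3(1−α)} = (6³/6)·n^{1} → ∞; triangles are abundant w.h.p.

E[X] ≈ 6912.3692; in regime p = Θ(1/n^{2/3}) E[X] diverges (above the triangle threshold p ~ 1/n).


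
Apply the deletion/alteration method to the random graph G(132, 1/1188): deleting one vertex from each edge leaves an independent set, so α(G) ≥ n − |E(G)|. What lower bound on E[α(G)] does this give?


E[|E(G)|] = C(132, 2)·p = 8646 · (1/1188) = 131/18.
E[α(G)] ≥ n − E[|E(G)|] = 132 − 131/18 = 2245/18.
Numerically: ≈ 124.722222.
(This is only a lower bound; the true E[α(G)] may be larger.)

E[α(G)] ≥ 2245/18 ≈ 124.722222.


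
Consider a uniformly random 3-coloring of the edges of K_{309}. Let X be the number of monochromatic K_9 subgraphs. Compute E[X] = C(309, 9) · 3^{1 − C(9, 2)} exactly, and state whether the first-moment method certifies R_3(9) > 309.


E[X] = C(309, 9) · 3^{1 − 36} = 62920976643980686 · 3^{−35} = 62920976643980686/50031545098999707.
As a reduced fraction: E[X] = 62920976643980686/50031545098999707 ≈ 1.2576.
Is E[X] < 1? NO.
Since E[X] ≥ 1, the first-moment bound is inconclusive at n = 309; it does NOT by itself certify R_3(9) > 309.

E[X] = 62920976643980686/50031545098999707 ≈ 1.2576; E[X] ≥ 1; first-moment method inconclusive here.


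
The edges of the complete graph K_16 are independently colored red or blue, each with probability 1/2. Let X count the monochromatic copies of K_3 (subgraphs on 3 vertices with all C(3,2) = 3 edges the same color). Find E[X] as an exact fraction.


Let X = Σ_S X_S over the C(16, 3) = 560 subsets S of size 3, where X_S = 1 if the K_3 on S is monochromatic.
For a fixed S, the K_3 on S has C(3, 2) = 3 edges. P[all 3 edges red] = (1/2)^3, and likewise for blue, so P[monochromatic] = 2·(1/2)^3 = 2^{1 − 3} = 1/4.
By linearity: E[X] = C(16, 3) · 2^{1 − 3} = 560 · 1/4 = 140.
Numerically: E[X] ≈ 140.0000.

E[X] = C(16,3)·2^(1−C(3,2)) = 140 ≈ 140.0000.


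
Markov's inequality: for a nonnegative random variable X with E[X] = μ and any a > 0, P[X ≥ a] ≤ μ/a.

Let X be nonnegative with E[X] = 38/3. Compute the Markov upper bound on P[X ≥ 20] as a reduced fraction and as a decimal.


μ = E[X] = 38/3, a = 20.
Markov: P[X ≥ 20] ≤ μ/a = (38/3)/20 = 19/30.
Numerically: ≈ 0.63333.
(Since a = 20 > μ = 12.66667, the bound 19/30 is < 1 and informative.)

P[X ≥ 20] ≤ 19/30 ≈ 0.63333.


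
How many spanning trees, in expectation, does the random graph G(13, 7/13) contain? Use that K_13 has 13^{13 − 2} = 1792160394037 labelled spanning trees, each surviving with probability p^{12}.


K_13 has 13^{13 − 2} = 1792160394037 labelled spanning trees.
For each such spanning tree H, let X_H = 1 if all 12 edges of H are present in G. Then P[X_H = 1] = p^{12} = (7/13)^{12} = 13841287201/23298085122481.
By linearity: E[X] = Σ_H E[X_H] = 1792160394037 · p^{12} = 1792160394037 · 13841287201/23298085122481 = 13841287201/13.
Numerically: E[X] ≈ 1.065e+09.

E[X] = 1792160394037 · (7/13)^{12} = 13841287201/13 ≈ 1.065e+09.


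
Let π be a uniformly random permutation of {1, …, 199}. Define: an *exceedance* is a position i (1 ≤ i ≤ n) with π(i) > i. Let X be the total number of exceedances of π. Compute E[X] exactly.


Write X = Σ_{i=1}^{199} X_i, where X_i = 1_{π(i) > i}.
For each fixed i, π(i) is uniform over {1, …, 199} (marginal of a uniform permutation), so P[π(i) > i] = (n − i)/n. Summing: Σ_{i=1}^{199} (n − i)/n = (0 + 1 + … + 198)/199 = 199(199 − 1)/(2·199) = (199 − 1)/2.
Hence E[X] = Σ_{i=1}^{199} (199 − i)/199 = 99 ≈ 99.00000.

E[X] = 99 = 99.00000.


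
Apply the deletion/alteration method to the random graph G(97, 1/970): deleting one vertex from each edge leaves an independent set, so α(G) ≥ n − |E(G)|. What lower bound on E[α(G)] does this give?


E[|E(G)|] = C(97, 2)·p = 4656 · (1/970) = 24/5.
E[α(G)] ≥ n − E[|E(G)|] = 97 − 24/5 = 461/5.
Numerically: ≈ 92.200000.
(This is only a lower bound; the true E[α(G)] may be larger.)

E[α(G)] ≥ 461/5 ≈ 92.200000.


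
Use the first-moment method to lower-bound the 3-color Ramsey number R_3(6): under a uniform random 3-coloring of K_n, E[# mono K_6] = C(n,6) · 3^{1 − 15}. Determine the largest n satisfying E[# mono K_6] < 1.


We need C(n, 6) · 3^{1 − 15} < 1, i.e. C(n, 6) < 3^{15 − 1} = 4782969.
Check values of n near the boundary:
  n = 35: C(35, 6) = 1623160; 1623160 < 4782969? YES
  n = 36: C(36, 6) = 1947792; 1947792 < 4782969? YES
  n = 37: C(37, 6) = 2324784; 2324784 < 4782969? YES
  n = 38: C(38, 6) = 2760681; 2760681 < 4782969? YES
  n = 39: C(39, 6) = 3262623; 3262623 < 4782969? YES
  n = 40: C(40, 6) = 3838380; 3838380 < 4782969? YES
  n = 41: C(41, 6) = 4496388; 4496388 < 4782969? YES
  n = 42: C(42, 6) = 5245786; 5245786 < 4782969? NO
  n = 43: C(43, 6) = 6096454; 6096454 < 4782969? NO
The largest n with C(n, 6) < 4782969 is n = 41 (where E[X] = 1498796/1594323 ≈ 0.940083). Hence R_3(6) > 41, i.e. R_3(6) ≥ 42.

Largest n = 41; hence R_3(6) > 41.


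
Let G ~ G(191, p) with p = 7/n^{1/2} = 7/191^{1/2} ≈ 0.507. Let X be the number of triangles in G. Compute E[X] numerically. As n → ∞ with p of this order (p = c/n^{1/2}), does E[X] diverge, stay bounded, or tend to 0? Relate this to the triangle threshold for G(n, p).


Number of potential triangles: C(191, 3) = 1143135.
Each occurs with probability p³ ≈ (0.507)³ ≈ 1.29940e-01.
By linearity: E[X] = C(191, 3)·p³ ≈ 1143135 · 1.29940e-01 ≈ 148539.375.
Since α = 1/2 < 1, p = c/n^{1/2} ≫ 1/n is above the triangle threshold p ~ 1/n. Asymptotically E[X] ~ (c³/6)·n^{3(1−α)} = (7³/6)·n^{1.5} → ∞; triangles are abundant w.h.p.

E[X] ≈ 148539.375; in regime p = Θ(1/n^{1/2}) E[X] diverges (above the triangle threshold p ~ 1/n).


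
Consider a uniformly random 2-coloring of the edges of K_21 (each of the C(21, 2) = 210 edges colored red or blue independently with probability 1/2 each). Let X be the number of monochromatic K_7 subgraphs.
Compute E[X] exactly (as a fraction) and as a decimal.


Let X = Σ_S X_S over the C(21, 7) = 116280 subsets S of size 7, where X_S = 1 if the K_7 on S is monochromatic.
For a fixed S, the K_7 on S has C(7, 2) = 21 edges. P[all 21 edges red] = (1/2)^21, and likewise for blue, so P[monochromatic] = 2·(1/2)^21 = 2^{1 − 21} = 1/1048576.
By linearity of expectation: E[X] = C(21, 7) · 2^{1 − 21} = 116280 · 1/1048576 = 14535/131072.
Numerically: E[X] ≈ 0.11089.

E[X] = C(21,7)·2^(1−C(7,2)) = 14535/131072 ≈ 0.11089.


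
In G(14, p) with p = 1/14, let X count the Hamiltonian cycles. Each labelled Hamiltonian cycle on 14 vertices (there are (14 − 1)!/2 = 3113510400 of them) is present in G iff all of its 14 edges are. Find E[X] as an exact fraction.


K_14 has (14 − 1)!/2 = 3113510400 labelled Hamiltonian cycles.
For each such Hamiltonian cycle H, let X_H = 1 if all 14 edges of H are present in G. Then P[X_H = 1] = p^{14} = (1/14)^{14} = 1/11112006825558016.
Summing the indicators: E[X] = Σ_H E[X_H] = 3113510400 · p^{14} = 3113510400 · 1/11112006825558016 = 868725/3100448333024.
Numerically: E[X] ≈ 2.80193e-07.

E[X] = 3113510400 · (1/14)^{14} = 868725/3100448333024 ≈ 2.80193e-07.


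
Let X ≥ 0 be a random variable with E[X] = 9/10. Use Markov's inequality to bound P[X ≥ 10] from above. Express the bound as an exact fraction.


μ = E[X] = 9/10, a = 10.
Markov: P[X ≥ 10] ≤ μ/a = (9/10)/10 = 9/100.
Numerically: ≈ 0.09000.
(Since a = 10 > μ = 0.90000, the bound 9/100 is < 1 and informative.)

P[X ≥ 10] ≤ 9/100 ≈ 0.09000.


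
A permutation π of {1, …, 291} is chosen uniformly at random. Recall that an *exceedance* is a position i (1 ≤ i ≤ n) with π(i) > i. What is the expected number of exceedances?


Write X = Σ_{i=1}^{291} X_i, where X_i = 1_{π(i) > i}.
For each fixed i, π(i) is uniform over {1, …, 291} (marginal of a uniform permutation), so P[π(i) > i] = (n − i)/n. Summing: Σ_{i=1}^{291} (n − i)/n = (0 + 1 + … + 290)/291 = 291(291 − 1)/(2·291) = (291 − 1)/2.
Hence E[X] = Σ_{i=1}^{291} (291 − i)/291 = 145 ≈ 145.0000.

E[X] = 145 = 145.0000.


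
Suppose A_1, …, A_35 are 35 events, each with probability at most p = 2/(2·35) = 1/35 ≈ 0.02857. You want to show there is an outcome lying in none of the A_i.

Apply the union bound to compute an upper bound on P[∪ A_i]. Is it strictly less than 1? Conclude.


Union bound: P[∪_{i=1}^{35} A_i] ≤ Σ_i P[A_i] ≤ 35·p = 35·(1/35) = 1.
Numerically: 1 ≈ 1.00000.
Is 1 < 1? NO.
Since the bound 1 is ≥ 1, the union bound is uninformative here; it does NOT by itself certify existence.

35·p = 1 ≈ 1.00000; existence NOT certified by the union bound.


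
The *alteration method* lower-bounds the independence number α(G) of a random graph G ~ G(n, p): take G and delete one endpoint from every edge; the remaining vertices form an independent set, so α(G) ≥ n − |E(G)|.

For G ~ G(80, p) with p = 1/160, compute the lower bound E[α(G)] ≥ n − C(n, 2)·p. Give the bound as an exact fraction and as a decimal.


E[|E(G)|] = C(80, 2)·p = 3160 · (1/160) = 79/4.
E[α(G)] ≥ n − E[|E(G)|] = 80 − 79/4 = 241/4.
Numerically: ≈ 60.25000.
(This is only a lower bound; the true E[α(G)] may be larger.)

E[α(G)] ≥ 241/4 ≈ 60.25000.


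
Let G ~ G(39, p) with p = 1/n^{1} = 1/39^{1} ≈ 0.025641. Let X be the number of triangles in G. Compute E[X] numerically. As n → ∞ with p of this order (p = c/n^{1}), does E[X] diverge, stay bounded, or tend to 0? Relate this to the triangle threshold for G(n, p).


Number of potential triangles: C(39, 3) = 9139.
Each occurs with probability p³ ≈ (0.025641)³ ≈ 1.68580050e-05.
By linearity: E[X] = C(39, 3)·p³ ≈ 9139 · 1.68580050e-05 ≈ 0.154065.
Here α = 1, so p = 1/n is exactly at the triangle threshold p ~ 1/n. Asymptotically E[X] → c³/6 = 1³/6 = 1/6 ≈ 0.166667, a bounded constant. In this regime the triangle count is asymptotically Poisson(c³/6).

E[X] ≈ 0.154065; in regime p = Θ(1/n^{1}) E[X] stays bounded (at the triangle threshold p ~ 1/n).


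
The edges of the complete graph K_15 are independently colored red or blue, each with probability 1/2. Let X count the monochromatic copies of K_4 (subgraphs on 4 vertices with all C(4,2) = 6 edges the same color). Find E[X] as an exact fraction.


Let X = Σ_S X_S over the C(15, 4) = 1365 subsets S of size 4, where X_S = 1 if the K_4 on S is monochromatic.
For a fixed S, the K_4 on S has C(4, 2) = 6 edges. P[all 6 edges red] = (1/2)^6, and likewise for blue, so P[monochromatic] = 2·(1/2)^6 = 2^{1 − 6} = 1/32.
By linearity: E[X] = C(15, 4) · 2^{1 − 6} = 1365 · 1/32 = 1365/32.
Numerically: E[X] ≈ 42.656250.

E[X] = C(15,4)·2^(1−C(4,2)) = 1365/32 ≈ 42.656250.


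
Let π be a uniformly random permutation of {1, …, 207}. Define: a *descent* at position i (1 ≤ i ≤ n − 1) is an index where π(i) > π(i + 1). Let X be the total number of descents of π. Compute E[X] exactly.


Write X = Σ X_I over i = 1, …, 206, with X_I the indicator of one descent.
There are 206 indicators.
For each fixed i, the pair (π(i), π(i+1)) is a uniformly random ordered pair of distinct values from {1, …, 207}; by symmetry P[π(i) > π(i+1)] = 1/2.
By linearity: E[X] = 206 · (1/2) = (207 − 1) · (1/2) = 103 ≈ 103.000000.

E[X] = 103 = 103.000000.


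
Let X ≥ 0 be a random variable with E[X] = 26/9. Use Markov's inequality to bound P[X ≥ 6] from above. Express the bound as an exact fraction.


μ = E[X] = 26/9, a = 6.
Markov: P[X ≥ 6] ≤ μ/a = (26/9)/6 = 13/27.
Numerically: ≈ 0.4815.
(Since a = 6 > μ = 2.8889, the bound 13/27 is < 1 and informative.)

P[X ≥ 6] ≤ 13/27 ≈ 0.4815.


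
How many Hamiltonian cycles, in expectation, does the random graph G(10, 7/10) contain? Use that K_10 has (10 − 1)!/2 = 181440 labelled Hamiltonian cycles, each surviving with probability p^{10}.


K_10 has (10 − 1)!/2 = 181440 labelled Hamiltonian cycles.
For each such Hamiltonian cycle H, let X_H = 1 if all 10 edges of H are present in G. Then P[X_H = 1] = p^{10} = (7/10)^{10} = 282475249/10000000000.
By linearity: E[X] = Σ_H E[X_H] = 181440 · p^{10} = 181440 · 282475249/10000000000 = 160163466183/31250000.
Numerically: E[X] ≈ 5.13e+03.

E[X] = 181440 · (7/10)^{10} = 160163466183/31250000 ≈ 5.13e+03.


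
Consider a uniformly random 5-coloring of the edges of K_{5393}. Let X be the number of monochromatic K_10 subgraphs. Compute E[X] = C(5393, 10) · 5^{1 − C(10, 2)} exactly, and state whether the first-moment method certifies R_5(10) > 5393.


E[X] = C(5393, 10) · 5^{1 − 45} = 5687418968154238267170642278008 · 5^{−44} = 5687418968154238267170642278008/5684341886080801486968994140625.
As a reduced fraction: E[X] = 5687418968154238267170642278008/5684341886080801486968994140625 ≈ 1.000541.
Is E[X] < 1? NO.
Since E[X] ≥ 1, the first-moment bound is inconclusive at n = 5393; it does NOT by itself certify R_5(10) > 5393.

E[X] = 5687418968154238267170642278008/5684341886080801486968994140625 ≈ 1.000541; E[X] ≥ 1; first-moment method inconclusive here.


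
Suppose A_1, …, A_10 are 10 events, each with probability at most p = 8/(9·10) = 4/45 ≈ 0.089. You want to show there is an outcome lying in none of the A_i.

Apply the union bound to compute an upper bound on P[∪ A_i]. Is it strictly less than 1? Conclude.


Union bound: P[∪_{i=1}^{10} A_i] ≤ Σ_i P[A_i] ≤ 10·p = 10·(4/45) = 8/9.
Numerically: 8/9 ≈ 0.889.
Is 8/9 < 1? YES.
Since P[∪ A_i] ≤ 8/9 < 1, the complement has P[∩ A_i^c] ≥ 1 − 8/9 = 1/9 > 0, so some outcome avoids every A_i.

10·p = 8/9 ≈ 0.889; existence CERTIFIED by the union bound.


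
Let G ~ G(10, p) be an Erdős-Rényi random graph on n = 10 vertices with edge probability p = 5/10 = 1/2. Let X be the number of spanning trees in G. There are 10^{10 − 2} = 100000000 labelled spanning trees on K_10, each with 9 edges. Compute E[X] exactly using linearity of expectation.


K_10 has 10^{10 − 2} = 100000000 labelled spanning trees.
For each such spanning tree H, let X_H = 1 if all 9 edges of H are present in G. Then P[X_H = 1] = p^{9} = (1/2)^{9} = 1/512.
Summing the indicators: E[X] = Σ_H E[X_H] = 100000000 · p^{9} = 100000000 · 1/512 = 390625/2.
Numerically: E[X] ≈ 1.95e+05.

E[X] = 100000000 · (1/2)^{9} = 390625/2 ≈ 1.95e+05.


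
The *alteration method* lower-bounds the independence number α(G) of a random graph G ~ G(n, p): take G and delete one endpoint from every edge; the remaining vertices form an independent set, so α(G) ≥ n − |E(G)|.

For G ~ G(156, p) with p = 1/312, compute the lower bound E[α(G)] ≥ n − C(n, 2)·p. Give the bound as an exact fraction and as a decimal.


E[|E(G)|] = C(156, 2)·p = 12090 · (1/312) = 155/4.
E[α(G)] ≥ n − E[|E(G)|] = 156 − 155/4 = 469/4.
Numerically: ≈ 117.250000.
(This is only a lower bound; the true E[α(G)] may be larger.)

E[α(G)] ≥ 469/4 ≈ 117.250000.


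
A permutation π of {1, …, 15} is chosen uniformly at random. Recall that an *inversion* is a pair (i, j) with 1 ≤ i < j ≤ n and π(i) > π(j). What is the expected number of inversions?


Write X = Σ X_I over the C(15, 2) = 105 pairs i < j, with X_I the indicator of one inversion.
There are 105 indicators.
For each fixed pair i < j, the values π(i) and π(j) are two distinct elements of {1, …, 15} in uniformly random order; by symmetry P[π(i) > π(j)] = 1/2.
By linearity: E[X] = 105 · (1/2) = C(15, 2) · (1/2) = 105/2 = 105/2 ≈ 52.50000.

E[X] = 105/2 = 52.50000.


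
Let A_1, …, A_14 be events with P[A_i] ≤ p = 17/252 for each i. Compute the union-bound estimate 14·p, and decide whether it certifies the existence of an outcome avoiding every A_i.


Union bound: P[∪_{i=1}^{14} A_i] ≤ Σ_i P[A_i] ≤ 14·p = 14·(17/252) = 17/18.
Numerically: 17/18 ≈ 0.9444444.
Is 17/18 < 1? YES.
Since P[∪ A_i] ≤ 17/18 < 1, the complement has P[∩ A_i^c] ≥ 1 − 17/18 = 1/18 > 0, so some outcome avoids every A_i.

14·p = 17/18 ≈ 0.9444444; existence CERTIFIED by the union bound.


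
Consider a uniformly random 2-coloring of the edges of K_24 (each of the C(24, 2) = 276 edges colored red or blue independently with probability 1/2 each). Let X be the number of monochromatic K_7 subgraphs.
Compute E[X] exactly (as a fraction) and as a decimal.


Let X = Σ_S X_S over the C(24, 7) = 346104 subsets S of size 7, where X_S = 1 if the K_7 on S is monochromatic.
For a fixed S, the K_7 on S has C(7, 2) = 21 edges. P[all 21 edges red] = (1/2)^21, and likewise for blue, so P[monochromatic] = 2·(1/2)^21 = 2^{1 − 21} = 1/1048576.
Summing: E[X] = C(24, 7) · 2^{1 − 21} = 346104 · 1/1048576 = 43263/131072.
Numerically: E[X] ≈ 0.3301.

E[X] = C(24,7)·2^(1−C(7,2)) = 43263/131072 ≈ 0.3301.


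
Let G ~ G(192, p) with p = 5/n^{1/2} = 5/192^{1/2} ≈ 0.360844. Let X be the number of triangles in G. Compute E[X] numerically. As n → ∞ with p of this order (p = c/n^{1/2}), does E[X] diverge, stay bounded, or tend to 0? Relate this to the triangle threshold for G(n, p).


Number of potential triangles: C(192, 3) = 1161280.
Each occurs with probability p³ ≈ (0.360844)³ ≈ 4.69848852e-02.
By linearity: E[X] = C(192, 3)·p³ ≈ 1161280 · 4.69848852e-02 ≈ 54562.607471.
Since α = 1/2 < 1, p = c/n^{1/2} ≫ 1/n is above the triangle threshold p ~ 1/n. Asymptotically E[X] ~ (c³/6)·n^{3(1−α)} = (5³/6)·n^{1.5} → ∞; triangles are abundant w.h.p.

E[X] ≈ 54562.607471; in regime p = Θ(1/n^{1/2}) E[X] diverges (above the triangle threshold p ~ 1/n).


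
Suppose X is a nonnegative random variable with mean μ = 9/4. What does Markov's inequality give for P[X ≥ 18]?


μ = E[X] = 9/4, a = 18.
Markov: P[X ≥ 18] ≤ μ/a = (9/4)/18 = 1/8.
Numerically: ≈ 0.125000.
(Since a = 18 > μ = 2.250000, the bound 1/8 is < 1 and informative.)

P[X ≥ 18] ≤ 1/8 ≈ 0.125000.


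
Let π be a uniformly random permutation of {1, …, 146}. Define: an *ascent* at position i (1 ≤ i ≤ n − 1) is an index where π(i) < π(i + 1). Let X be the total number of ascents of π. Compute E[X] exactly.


Write X = Σ X_I over i = 1, …, 145, with X_I the indicator of one ascent.
There are 145 indicators.
For each fixed i, the pair (π(i), π(i+1)) is a uniformly random ordered pair of distinct values from {1, …, 146}; by symmetry P[π(i) < π(i+1)] = 1/2.
By linearity: E[X] = 145 · (1/2) = (146 − 1) · (1/2) = 145/2 ≈ 72.500000.

E[X] = 145/2 = 72.500000.


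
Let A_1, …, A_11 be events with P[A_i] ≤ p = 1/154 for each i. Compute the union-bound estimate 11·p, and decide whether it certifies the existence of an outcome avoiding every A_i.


Union bound: P[∪_{i=1}^{11} A_i] ≤ Σ_i P[A_i] ≤ 11·p = 11·(1/154) = 1/14.
Numerically: 1/14 ≈ 0.07143.
Is 1/14 < 1? YES.
Since P[∪ A_i] ≤ 1/14 < 1, the complement has P[∩ A_i^c] ≥ 1 − 1/14 = 13/14 > 0, so some outcome avoids every A_i.

11·p = 1/14 ≈ 0.07143; existence CERTIFIED by the union bound.


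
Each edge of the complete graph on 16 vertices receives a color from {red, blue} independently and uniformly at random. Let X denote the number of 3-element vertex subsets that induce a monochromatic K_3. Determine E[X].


Let X = Σ_S X_S over the C(16, 3) = 560 subsets S of size 3, where X_S = 1 if the K_3 on S is monochromatic.
For a fixed S, the K_3 on S has C(3, 2) = 3 edges. P[all 3 edges red] = (1/2)^3, and likewise for blue, so P[monochromatic] = 2·(1/2)^3 = 2^{1 − 3} = 1/4.
By linearity: E[X] = C(16, 3) · 2^{1 − 3} = 560 · 1/4 = 140.
Numerically: E[X] ≈ 140.0000.

E[X] = C(16,3)·2^(1−C(3,2)) = 140 ≈ 140.0000.


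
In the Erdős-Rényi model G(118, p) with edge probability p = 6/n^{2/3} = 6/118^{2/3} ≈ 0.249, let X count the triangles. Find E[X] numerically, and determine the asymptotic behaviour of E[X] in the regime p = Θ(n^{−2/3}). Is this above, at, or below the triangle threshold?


Number of potential triangles: C(118, 3) = 266916.
Each occurs with probability p³ ≈ (0.249)³ ≈ 1.55128e-02.
By linearity: E[X] = C(118, 3)·p³ ≈ 266916 · 1.55128e-02 ≈ 4140.610.
Since α = 2/3 < 1, p = c/n^{2/3} ≫ 1/n is above the triangle threshold p ~ 1/n. Asymptotically E[X] ~ (c³/6)·n^{3(1−α)} = (6³/6)·n^{1} → ∞; triangles are abundant w.h.p.

E[X] ≈ 4140.610; in regime p = Θ(1/n^{2/3}) E[X] diverges (above the triangle threshold p ~ 1/n).


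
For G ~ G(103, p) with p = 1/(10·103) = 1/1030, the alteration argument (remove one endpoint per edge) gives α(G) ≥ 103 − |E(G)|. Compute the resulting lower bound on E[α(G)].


E[|E(G)|] = C(103, 2)·p = 5253 · (1/1030) = 51/10.
E[α(G)] ≥ n − E[|E(G)|] = 103 − 51/10 = 979/10.
Numerically: ≈ 97.90000.
(This is only a lower bound; the true E[α(G)] may be larger.)

E[α(G)] ≥ 979/10 ≈ 97.90000.


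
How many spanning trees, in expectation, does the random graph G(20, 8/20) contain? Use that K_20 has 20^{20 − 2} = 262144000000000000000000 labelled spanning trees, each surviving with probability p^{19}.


K_20 has 20^{20 − 2} = 262144000000000000000000 labelled spanning trees.
For each such spanning tree H, let X_H = 1 if all 19 edges of H are present in G. Then P[X_H = 1] = p^{19} = (2/5)^{19} = 524288/19073486328125.
By linearity: E[X] = Σ_H E[X_H] = 262144000000000000000000 · p^{19} = 262144000000000000000000 · 524288/19073486328125 = 36028797018963968/5.
Numerically: E[X] ≈ 7.206e+15.

E[X] = 262144000000000000000000 · (2/5)^{19} = 36028797018963968/5 ≈ 7.206e+15.


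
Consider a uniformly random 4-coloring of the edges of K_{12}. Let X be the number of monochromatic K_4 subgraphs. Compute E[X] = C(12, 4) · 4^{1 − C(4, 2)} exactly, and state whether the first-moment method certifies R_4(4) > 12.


E[X] = C(12, 4) · 4^{1 − 6} = 495 · 4^{−5} = 495/1024.
As a reduced fraction: E[X] = 495/1024 ≈ 0.4834.
Is E[X] < 1? YES.
Since E[X] < 1, there exists a 4-coloring of K_{12} with no monochromatic K_4; hence R_4(4) > 12.

E[X] = 495/1024 ≈ 0.4834; E[X] < 1, so R_4(4) > 12.


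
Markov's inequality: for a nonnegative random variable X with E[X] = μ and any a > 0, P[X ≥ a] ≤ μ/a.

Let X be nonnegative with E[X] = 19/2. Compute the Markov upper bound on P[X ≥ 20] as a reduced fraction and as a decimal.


μ = E[X] = 19/2, a = 20.
Markov: P[X ≥ 20] ≤ μ/a = (19/2)/20 = 19/40.
Numerically: ≈ 0.475.
(Since a = 20 > μ = 9.500, the bound 19/40 is < 1 and informative.)

P[X ≥ 20] ≤ 19/40 ≈ 0.475.


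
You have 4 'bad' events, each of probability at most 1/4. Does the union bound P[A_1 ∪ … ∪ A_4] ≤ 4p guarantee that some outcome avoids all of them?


Union bound: P[∪_{i=1}^{4} A_i] ≤ Σ_i P[A_i] ≤ 4·p = 4·(1/4) = 1.
Numerically: 1 ≈ 1.0000000.
Is 1 < 1? NO.
Since the bound 1 is ≥ 1, the union bound is uninformative here; it does NOT by itself certify existence.

4·p = 1 ≈ 1.0000000; existence NOT certified by the union bound.


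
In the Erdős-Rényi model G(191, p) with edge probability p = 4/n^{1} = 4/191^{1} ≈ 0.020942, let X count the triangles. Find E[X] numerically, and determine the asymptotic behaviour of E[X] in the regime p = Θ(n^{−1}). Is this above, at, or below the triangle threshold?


Number of potential triangles: C(191, 3) = 1143135.
Each occurs with probability p³ ≈ (0.020942)³ ≈ 9.1850150e-06.
By linearity: E[X] = C(191, 3)·p³ ≈ 1143135 · 9.1850150e-06 ≈ 10.49971.
Here α = 1, so p = 4/n is exactly at the triangle threshold p ~ 1/n. Asymptotically E[X] → c³/6 = 4³/6 = 32/3 ≈ 10.66667, a bounded constant. In this regime the triangle count is asymptotically Poisson(c³/6).

E[X] ≈ 10.49971; in regime p = Θ(1/n^{1}) E[X] stays bounded (at the triangle threshold p ~ 1/n).


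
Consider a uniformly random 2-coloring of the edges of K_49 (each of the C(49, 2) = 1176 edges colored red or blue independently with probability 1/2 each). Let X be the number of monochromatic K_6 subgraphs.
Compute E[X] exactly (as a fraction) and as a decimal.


Let X = Σ_S X_S over the C(49, 6) = 13983816 subsets S of size 6, where X_S = 1 if the K_6 on S is monochromatic.
For a fixed S, the K_6 on S has C(6, 2) = 15 edges. P[all 15 edges red] = (1/2)^15, and likewise for blue, so P[monochromatic] = 2·(1/2)^15 = 2^{1 − 15} = 1/16384.
Summing: E[X] = C(49, 6) · 2^{1 − 15} = 13983816 · 1/16384 = 1747977/2048.
Numerically: E[X] ≈ 853.50439.

E[X] = C(49,6)·2^(1−C(6,2)) = 1747977/2048 ≈ 853.50439.


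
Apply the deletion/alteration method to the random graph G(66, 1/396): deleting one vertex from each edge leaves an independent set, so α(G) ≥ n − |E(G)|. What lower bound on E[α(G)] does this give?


E[|E(G)|] = C(66, 2)·p = 2145 · (1/396) = 65/12.
E[α(G)] ≥ n − E[|E(G)|] = 66 − 65/12 = 727/12.
Numerically: ≈ 60.5833.
(This is only a lower bound; the true E[α(G)] may be larger.)

E[α(G)] ≥ 727/12 ≈ 60.5833.


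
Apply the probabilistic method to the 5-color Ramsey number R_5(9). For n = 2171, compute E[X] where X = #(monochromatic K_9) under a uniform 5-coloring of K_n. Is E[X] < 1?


E[X] = C(2171, 9) · 5^{1 − 36} = 2903784578674959601827205 · 5^{−35} = 2903784578674959601827205/2910383045673370361328125.
As a reduced fraction: E[X] = 580756915734991920365441/582076609134674072265625 ≈ 0.9977.
Is E[X] < 1? YES.
Since E[X] < 1, there exists a 5-coloring of K_{2171} with no monochromatic K_9; hence R_5(9) > 2171.

E[X] = 580756915734991920365441/582076609134674072265625 ≈ 0.9977; E[X] < 1, so R_5(9) > 2171.


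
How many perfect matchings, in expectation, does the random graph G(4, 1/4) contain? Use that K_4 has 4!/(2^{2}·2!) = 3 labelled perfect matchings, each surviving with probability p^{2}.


K_4 has 4!/(2^{2}·2!) = 3 labelled perfect matchings.
For each such perfect matching H, let X_H = 1 if all 2 edges of H are present in G. Then P[X_H = 1] = p^{2} = (1/4)^{2} = 1/16.
By linearity: E[X] = Σ_H E[X_H] = 3 · p^{2} = 3 · 1/16 = 3/16.
Numerically: E[X] ≈ 0.1875.

E[X] = 3 · (1/4)^{2} = 3/16 ≈ 0.1875.


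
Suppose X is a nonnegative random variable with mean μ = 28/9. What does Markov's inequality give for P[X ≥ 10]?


μ = E[X] = 28/9, a = 10.
Markov: P[X ≥ 10] ≤ μ/a = (28/9)/10 = 14/45.
Numerically: ≈ 0.311.
(Since a = 10 > μ = 3.111, the bound 14/45 is < 1 and informative.)

P[X ≥ 10] ≤ 14/45 ≈ 0.311.


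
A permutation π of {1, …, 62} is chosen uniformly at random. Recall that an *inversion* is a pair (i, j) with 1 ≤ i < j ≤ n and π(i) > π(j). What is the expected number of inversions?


Write X = Σ X_I over the C(62, 2) = 1891 pairs i < j, with X_I the indicator of one inversion.
There are 1891 indicators.
For each fixed pair i < j, the values π(i) and π(j) are two distinct elements of {1, …, 62} in uniformly random order; by symmetry P[π(i) > π(j)] = 1/2.
By linearity: E[X] = 1891 · (1/2) = C(62, 2) · (1/2) = 1891/2 = 1891/2 ≈ 945.5000.

E[X] = 1891/2 = 945.5000.
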